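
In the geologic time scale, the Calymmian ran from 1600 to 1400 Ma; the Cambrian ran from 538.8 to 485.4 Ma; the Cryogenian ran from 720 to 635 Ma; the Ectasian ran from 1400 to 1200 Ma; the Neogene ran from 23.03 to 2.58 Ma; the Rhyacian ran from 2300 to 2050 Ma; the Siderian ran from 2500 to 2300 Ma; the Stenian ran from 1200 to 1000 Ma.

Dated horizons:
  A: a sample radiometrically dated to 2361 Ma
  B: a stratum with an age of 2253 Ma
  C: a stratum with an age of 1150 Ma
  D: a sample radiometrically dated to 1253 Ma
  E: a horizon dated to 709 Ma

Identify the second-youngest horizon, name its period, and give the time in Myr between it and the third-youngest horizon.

C, in the Stenian; 103 million years to D

Smaller Ma means younger, so youngest first: E 709 < C 1150 < D 1253 < B 2253 < A 2361.
Counting 2 along gives C (1150 Ma); the excerpt puts that inside the Stenian, 1200–1000 Ma.
Next in line is D (1253 Ma), and 1253 − 1150 = 103 Myr.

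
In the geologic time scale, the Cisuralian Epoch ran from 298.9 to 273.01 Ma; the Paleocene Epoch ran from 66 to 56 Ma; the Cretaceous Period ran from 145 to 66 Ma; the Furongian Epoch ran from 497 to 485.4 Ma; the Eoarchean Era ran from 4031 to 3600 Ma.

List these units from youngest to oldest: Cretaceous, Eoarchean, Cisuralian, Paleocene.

Paleocene, then Cretaceous, then Cisuralian, then Eoarchean

Sorting by start age (ascending Ma, since larger Ma = older): Paleocene began 66, Cretaceous began 145, Cisuralian began 298.9, Eoarchean began 4031.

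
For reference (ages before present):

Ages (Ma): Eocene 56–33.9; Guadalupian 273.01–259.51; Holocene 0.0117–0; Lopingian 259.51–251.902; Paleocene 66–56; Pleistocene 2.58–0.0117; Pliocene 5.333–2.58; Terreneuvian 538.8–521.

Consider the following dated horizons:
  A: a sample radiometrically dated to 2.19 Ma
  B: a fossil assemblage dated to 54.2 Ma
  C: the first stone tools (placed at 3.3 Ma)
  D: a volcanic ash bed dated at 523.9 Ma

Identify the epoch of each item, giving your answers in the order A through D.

A — Pleistocene; B — Eocene; C — Pliocene; D — Terreneuvian

Match each age against the start–end ranges in the excerpt: A = 2.19 Ma → Pleistocene (2.58–0.0117); B = 54.2 Ma → Eocene (56–33.9); C = 3.3 Ma → Pliocene (5.333–2.58); D = 523.9 Ma → Terreneuvian (538.8–521).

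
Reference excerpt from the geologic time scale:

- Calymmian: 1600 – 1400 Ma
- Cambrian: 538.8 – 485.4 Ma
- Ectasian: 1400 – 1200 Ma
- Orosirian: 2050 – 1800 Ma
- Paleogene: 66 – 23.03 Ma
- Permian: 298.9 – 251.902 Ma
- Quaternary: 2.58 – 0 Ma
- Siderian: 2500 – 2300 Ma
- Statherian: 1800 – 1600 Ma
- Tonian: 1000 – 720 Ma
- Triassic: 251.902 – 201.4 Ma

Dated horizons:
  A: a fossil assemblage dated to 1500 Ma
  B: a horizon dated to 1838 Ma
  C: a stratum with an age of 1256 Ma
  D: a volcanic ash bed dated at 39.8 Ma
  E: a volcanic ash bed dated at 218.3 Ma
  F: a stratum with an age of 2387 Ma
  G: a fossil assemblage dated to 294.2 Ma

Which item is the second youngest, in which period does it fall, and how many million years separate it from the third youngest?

E, in the Triassic; 75.9 million years to G

Sorted youngest-first by Ma: D (39.8), E (218.3), G (294.2), C (1256), A (1500), B (1838), F (2387).
The second youngest is E at 218.3 Ma, which lies in 251.902–201.4 Ma: the Triassic.
The third youngest is G at 294.2 Ma; separation = |218.3 − 294.2| = 75.9 Myr.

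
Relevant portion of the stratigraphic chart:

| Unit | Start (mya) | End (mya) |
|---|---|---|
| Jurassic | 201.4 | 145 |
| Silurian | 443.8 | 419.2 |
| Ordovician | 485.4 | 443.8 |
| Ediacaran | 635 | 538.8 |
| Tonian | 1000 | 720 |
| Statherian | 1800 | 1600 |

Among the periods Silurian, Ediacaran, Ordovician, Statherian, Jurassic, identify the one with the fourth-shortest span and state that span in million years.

Ediacaran, 96.2 million years

Start − end for each: Silurian 443.8 − 419.2 = 24.6; Ediacaran 635 − 538.8 = 96.2; Ordovician 485.4 − 443.8 = 41.6; Statherian 1800 − 1600 = 200; Jurassic 201.4 − 145 = 56.4.
Ranking these from shortest: Silurian < Ordovician < Jurassic < Ediacaran < Statherian.
Position 4 in that ranking is Ediacaran, which lasted 96.2 Myr.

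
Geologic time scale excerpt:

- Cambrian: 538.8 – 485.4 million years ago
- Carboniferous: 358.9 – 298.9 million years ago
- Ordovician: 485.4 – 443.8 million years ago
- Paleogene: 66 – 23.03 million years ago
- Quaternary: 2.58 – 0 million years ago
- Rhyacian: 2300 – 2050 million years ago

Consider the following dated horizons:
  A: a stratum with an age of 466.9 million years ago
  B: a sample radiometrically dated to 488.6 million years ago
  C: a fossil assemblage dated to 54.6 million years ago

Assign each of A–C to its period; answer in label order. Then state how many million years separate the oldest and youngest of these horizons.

Match each age against the start–end ranges in the excerpt: A = 466.9 Ma → Ordovician (485.4–443.8); B = 488.6 Ma → Cambrian (538.8–485.4); C = 54.6 Ma → Paleogene (66–23.03).
The largest age is 488.6 Ma and the smallest is 54.6 Ma; their difference is 434 Myr.

A — Ordovician; B — Cambrian; C — Paleogene; span 434 million years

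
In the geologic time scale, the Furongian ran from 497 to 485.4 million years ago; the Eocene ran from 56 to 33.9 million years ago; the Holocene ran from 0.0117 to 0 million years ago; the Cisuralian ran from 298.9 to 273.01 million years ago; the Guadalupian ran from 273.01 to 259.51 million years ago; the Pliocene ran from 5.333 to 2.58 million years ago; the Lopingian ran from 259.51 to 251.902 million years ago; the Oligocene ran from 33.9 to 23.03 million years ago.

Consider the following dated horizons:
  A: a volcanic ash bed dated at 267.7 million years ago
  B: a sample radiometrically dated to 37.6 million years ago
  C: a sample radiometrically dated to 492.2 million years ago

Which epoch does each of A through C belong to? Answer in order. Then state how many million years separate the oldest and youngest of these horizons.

A — Guadalupian; B — Eocene; C — Furongian; span 454.6 million years

Match each age against the start–end ranges in the excerpt: A = 267.7 Ma → Guadalupian (273.01–259.51); B = 37.6 Ma → Eocene (56–33.9); C = 492.2 Ma → Furongian (497–485.4).
The largest age is 492.2 Ma and the smallest is 37.6 Ma; their difference is 454.6 Myr.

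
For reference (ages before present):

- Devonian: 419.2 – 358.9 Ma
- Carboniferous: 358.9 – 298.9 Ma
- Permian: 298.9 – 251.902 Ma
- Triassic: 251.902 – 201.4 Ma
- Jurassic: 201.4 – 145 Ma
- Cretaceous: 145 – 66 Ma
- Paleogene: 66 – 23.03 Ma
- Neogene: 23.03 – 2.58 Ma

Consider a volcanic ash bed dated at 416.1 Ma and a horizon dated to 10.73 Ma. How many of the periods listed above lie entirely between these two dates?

416.1 Ma sits inside the Devonian (419.2–358.9) and 10.73 Ma inside the Neogene (23.03–2.58); neither of those is wholly between the two dates.
The listed periods lying completely between them are Carboniferous, Permian, Triassic, Jurassic, Cretaceous, Paleogene — 6 in all.

6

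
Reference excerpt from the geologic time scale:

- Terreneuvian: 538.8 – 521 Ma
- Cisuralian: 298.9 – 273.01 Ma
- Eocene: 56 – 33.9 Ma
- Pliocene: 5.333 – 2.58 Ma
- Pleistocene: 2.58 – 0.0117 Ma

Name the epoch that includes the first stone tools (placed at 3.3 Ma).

Pliocene

3.3 Ma lies between 5.333 and 2.58 Ma, so it falls in the Pliocene.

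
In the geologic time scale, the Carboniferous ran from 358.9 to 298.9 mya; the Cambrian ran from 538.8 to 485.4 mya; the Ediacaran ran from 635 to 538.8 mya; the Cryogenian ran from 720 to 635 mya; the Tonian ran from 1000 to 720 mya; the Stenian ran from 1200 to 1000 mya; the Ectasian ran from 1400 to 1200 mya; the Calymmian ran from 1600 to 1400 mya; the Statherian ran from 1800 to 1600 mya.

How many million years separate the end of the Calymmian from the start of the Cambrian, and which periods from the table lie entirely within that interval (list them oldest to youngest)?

End of Calymmian = 1400 Ma; start of Cambrian = 538.8 Ma.
Gap = 1400 − 538.8 = 861.2 Myr.
Periods wholly inside 1400–538.8 Ma: Ectasian (1400–1200), Stenian (1200–1000), Tonian (1000–720), Cryogenian (720–635), Ediacaran (635–538.8).

861.2 million years; Ectasian, Stenian, Tonian, Cryogenian, Ediacaran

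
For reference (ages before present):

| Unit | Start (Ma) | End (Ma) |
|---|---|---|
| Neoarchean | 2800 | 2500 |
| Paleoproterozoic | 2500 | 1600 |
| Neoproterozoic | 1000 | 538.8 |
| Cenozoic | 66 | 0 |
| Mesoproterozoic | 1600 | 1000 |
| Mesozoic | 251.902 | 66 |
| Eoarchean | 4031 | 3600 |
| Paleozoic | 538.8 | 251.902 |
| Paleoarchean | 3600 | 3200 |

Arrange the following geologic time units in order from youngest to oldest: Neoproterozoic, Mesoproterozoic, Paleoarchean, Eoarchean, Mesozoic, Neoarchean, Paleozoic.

Mesozoic, Paleozoic, Neoproterozoic, Mesoproterozoic, Neoarchean, Paleoarchean, Eoarchean

The oldest of these is Eoarchean (starts 4031 Ma) and the youngest is Mesozoic (ends 66 Ma).
In between, by decreasing start age: Paleoarchean (3600), Neoarchean (2800), Mesoproterozoic (1600), Neoproterozoic (1000), Paleozoic (538.8).
Listing youngest first means reversing that sequence.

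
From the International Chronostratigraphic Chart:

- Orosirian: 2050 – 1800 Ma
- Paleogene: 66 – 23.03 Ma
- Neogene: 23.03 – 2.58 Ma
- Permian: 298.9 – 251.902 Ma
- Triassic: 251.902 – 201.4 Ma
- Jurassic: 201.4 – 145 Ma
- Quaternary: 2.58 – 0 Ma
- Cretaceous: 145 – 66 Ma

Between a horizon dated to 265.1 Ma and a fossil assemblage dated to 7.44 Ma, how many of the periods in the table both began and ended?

4

265.1 Ma sits inside the Permian (298.9–251.902) and 7.44 Ma inside the Neogene (23.03–2.58); neither of those is wholly between the two dates.
The listed periods lying completely between them are Triassic, Jurassic, Cretaceous, Paleogene — 4 in all.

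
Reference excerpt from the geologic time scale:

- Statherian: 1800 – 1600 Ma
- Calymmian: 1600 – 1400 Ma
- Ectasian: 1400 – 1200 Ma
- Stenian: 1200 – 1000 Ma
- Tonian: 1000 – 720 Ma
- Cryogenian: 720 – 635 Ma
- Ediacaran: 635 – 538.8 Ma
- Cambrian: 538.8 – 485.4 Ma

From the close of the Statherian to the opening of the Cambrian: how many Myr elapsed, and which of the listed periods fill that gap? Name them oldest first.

1061.2 million years; Calymmian, Ectasian, Stenian, Tonian, Cryogenian, Ediacaran

The Statherian closes at 1600 Ma and the Cambrian opens at 538.8 Ma, so the interval is 1600 − 538.8 = 1061.2 Myr.
A period fits inside if it starts at or after 1600 Ma and ends at or before 538.8 Ma; oldest first that gives Calymmian, Ectasian, Stenian, Tonian, Cryogenian, Ediacaran.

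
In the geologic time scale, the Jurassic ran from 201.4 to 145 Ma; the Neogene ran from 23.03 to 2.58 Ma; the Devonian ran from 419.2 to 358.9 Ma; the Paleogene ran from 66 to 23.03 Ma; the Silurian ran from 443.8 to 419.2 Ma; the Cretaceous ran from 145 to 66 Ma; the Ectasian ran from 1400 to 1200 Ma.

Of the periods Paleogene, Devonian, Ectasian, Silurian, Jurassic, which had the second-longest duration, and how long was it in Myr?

Start − end for each: Paleogene 66 − 23.03 = 42.97; Devonian 419.2 − 358.9 = 60.3; Ectasian 1400 − 1200 = 200; Silurian 443.8 − 419.2 = 24.6; Jurassic 201.4 − 145 = 56.4.
Ranking these from longest: Ectasian > Devonian > Jurassic > Paleogene > Silurian.
Position 2 in that ranking is Devonian, which lasted 60.3 Myr.

Devonian, 60.3 million years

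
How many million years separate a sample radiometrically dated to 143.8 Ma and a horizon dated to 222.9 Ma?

79.1 million years

222.9 − 143.8 = 79.1 million years.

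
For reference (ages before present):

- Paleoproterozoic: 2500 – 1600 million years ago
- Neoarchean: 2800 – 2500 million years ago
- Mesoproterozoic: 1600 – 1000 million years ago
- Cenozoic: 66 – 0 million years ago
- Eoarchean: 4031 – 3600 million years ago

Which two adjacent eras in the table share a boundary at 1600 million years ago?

Paleoproterozoic and Mesoproterozoic

The Paleoproterozoic ends at 1600 million years ago and the Mesoproterozoic begins at 1600 million years ago, so they share that boundary.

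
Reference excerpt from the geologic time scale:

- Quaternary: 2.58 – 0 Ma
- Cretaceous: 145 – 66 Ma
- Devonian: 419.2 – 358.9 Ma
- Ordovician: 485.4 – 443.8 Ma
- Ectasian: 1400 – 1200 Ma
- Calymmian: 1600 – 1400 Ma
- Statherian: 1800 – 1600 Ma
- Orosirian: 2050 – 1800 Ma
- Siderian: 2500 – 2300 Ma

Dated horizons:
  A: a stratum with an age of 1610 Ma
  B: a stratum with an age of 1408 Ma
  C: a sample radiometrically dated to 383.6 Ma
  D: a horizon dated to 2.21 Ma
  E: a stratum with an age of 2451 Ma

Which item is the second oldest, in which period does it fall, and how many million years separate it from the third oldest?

Larger Ma means older, so oldest first: E 2451 > A 1610 > B 1408 > C 383.6 > D 2.21.
Counting 2 along gives A (1610 Ma); the excerpt puts that inside the Statherian, 1800–1600 Ma.
Next in line is B (1408 Ma), and 1610 − 1408 = 202 Myr.

A, in the Statherian; 202 million years to B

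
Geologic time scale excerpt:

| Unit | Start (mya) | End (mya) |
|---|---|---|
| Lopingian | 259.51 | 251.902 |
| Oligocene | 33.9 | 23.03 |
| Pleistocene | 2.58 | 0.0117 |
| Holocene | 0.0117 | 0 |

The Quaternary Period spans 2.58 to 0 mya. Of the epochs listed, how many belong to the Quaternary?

2

Epochs inside 2.58–0 Ma: Pleistocene, Holocene — 2 in total.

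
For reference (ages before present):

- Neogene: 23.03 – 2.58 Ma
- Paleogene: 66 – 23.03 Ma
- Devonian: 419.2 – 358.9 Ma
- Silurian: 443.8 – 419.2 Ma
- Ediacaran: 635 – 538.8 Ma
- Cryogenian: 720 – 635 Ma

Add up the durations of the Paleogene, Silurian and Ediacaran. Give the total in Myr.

Each duration: Paleogene = 42.97; Silurian = 24.6; Ediacaran = 96.2.
Sum: 42.97 + 24.6 + 96.2 = 163.77 Myr.

163.77 million years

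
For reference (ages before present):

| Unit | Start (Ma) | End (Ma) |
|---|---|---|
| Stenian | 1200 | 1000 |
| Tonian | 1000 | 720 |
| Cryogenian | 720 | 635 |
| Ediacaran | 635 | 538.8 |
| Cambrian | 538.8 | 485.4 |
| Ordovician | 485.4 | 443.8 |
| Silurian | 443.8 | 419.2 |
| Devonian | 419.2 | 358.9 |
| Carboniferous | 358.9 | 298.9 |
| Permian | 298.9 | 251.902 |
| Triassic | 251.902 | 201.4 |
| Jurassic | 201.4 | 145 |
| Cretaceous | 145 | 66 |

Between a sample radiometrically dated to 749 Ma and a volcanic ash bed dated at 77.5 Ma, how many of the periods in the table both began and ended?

10

The older date is 749 Ma and the younger is 77.5 Ma.
Periods with start < 749 and end > 77.5 Ma: Cryogenian (720–635), Ediacaran (635–538.8), Cambrian (538.8–485.4), Ordovician (485.4–443.8), Silurian (443.8–419.2), Devonian (419.2–358.9), Carboniferous (358.9–298.9), Permian (298.9–251.902), Triassic (251.902–201.4), Jurassic (201.4–145).
That is 10 complete periods.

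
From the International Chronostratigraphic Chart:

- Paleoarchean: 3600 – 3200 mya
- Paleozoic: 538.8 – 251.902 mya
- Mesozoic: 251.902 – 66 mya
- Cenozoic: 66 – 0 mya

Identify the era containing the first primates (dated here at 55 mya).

55 Ma lies between 66 and 0 Ma, so it falls in the Cenozoic.

Cenozoic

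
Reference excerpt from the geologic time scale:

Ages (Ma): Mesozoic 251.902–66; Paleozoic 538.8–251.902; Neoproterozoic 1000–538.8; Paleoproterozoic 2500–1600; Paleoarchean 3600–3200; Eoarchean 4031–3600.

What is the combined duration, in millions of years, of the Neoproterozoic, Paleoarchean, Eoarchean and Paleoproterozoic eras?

2192.2 million years

Each duration: Neoproterozoic = 461.2; Paleoarchean = 400; Eoarchean = 431; Paleoproterozoic = 900.
Sum: 461.2 + 400 + 431 + 900 = 2192.2 Myr.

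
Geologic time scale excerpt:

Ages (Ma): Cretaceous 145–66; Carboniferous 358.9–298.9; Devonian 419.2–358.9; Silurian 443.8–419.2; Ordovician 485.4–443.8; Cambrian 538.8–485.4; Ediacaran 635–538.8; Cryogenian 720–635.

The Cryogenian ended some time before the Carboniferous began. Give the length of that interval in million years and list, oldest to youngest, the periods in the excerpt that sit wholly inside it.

End of Cryogenian = 635 Ma; start of Carboniferous = 358.9 Ma.
Gap = 635 − 358.9 = 276.1 Myr.
Periods wholly inside 635–358.9 Ma: Ediacaran (635–538.8), Cambrian (538.8–485.4), Ordovician (485.4–443.8), Silurian (443.8–419.2), Devonian (419.2–358.9).

276.1 million years; Ediacaran, Cambrian, Ordovician, Silurian, Devonian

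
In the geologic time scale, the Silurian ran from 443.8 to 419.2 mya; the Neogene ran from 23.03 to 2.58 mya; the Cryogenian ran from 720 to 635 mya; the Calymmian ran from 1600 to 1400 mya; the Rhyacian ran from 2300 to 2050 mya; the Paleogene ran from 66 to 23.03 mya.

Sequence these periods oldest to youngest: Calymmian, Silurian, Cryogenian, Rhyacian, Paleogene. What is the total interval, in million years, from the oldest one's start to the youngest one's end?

Rhyacian → Calymmian → Cryogenian → Silurian → Paleogene; total span 2276.97 Myr

Start ages (Ma): Rhyacian 2300, Calymmian 1600, Cryogenian 720, Silurian 443.8, Paleogene 66.
Ordered oldest to youngest: Rhyacian, Calymmian, Cryogenian, Silurian, Paleogene.
Span = 2300 − 23.03 = 2276.97 Myr.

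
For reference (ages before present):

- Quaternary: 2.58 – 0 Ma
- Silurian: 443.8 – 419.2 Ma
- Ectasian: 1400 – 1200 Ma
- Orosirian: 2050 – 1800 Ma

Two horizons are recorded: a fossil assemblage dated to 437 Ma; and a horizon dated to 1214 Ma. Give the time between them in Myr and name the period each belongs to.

777 million years apart; the first in the Silurian, the second in the Ectasian

Elapsed time: 1214 − 437 = 777 Myr.
437 Ma lies within 443.8–419.2 Ma: Silurian.
1214 Ma lies within 1400–1200 Ma: Ectasian.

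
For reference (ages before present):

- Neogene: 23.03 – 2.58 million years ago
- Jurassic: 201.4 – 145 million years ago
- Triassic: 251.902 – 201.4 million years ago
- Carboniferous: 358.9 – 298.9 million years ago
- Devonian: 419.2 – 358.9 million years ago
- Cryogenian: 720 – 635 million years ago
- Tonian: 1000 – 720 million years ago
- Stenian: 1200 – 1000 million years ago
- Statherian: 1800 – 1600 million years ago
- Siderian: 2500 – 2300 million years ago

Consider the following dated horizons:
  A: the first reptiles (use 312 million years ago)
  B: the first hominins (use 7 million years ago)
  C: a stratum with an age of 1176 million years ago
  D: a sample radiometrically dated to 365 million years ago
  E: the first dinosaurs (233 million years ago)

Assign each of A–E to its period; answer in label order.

Match each age against the start–end ranges in the excerpt: A = 312 Ma → Carboniferous (358.9–298.9); B = 7 Ma → Neogene (23.03–2.58); C = 1176 Ma → Stenian (1200–1000); D = 365 Ma → Devonian (419.2–358.9); E = 233 Ma → Triassic (251.902–201.4).

A — Carboniferous; B — Neogene; C — Stenian; D — Devonian; E — Triassic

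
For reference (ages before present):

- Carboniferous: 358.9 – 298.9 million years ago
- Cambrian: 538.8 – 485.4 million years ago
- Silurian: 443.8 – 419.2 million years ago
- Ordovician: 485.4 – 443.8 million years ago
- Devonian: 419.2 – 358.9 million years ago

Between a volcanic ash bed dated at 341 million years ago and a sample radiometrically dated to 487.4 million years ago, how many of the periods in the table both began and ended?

3

The older date is 487.4 Ma and the younger is 341 Ma.
Periods with start < 487.4 and end > 341 Ma: Ordovician (485.4–443.8), Silurian (443.8–419.2), Devonian (419.2–358.9).
That is 3 complete periods.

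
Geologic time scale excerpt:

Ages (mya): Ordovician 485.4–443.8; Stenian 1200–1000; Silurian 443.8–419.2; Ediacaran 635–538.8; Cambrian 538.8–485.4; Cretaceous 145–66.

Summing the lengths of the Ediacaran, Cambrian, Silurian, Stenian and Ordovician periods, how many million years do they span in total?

415.8 million years

Duration is start − end for each: (635 − 538.8) + (538.8 − 485.4) + (443.8 − 419.2) + (1200 − 1000) + (485.4 − 443.8).
That is 96.2 + 53.4 + 24.6 + 200 + 41.6, which totals 415.8 million years.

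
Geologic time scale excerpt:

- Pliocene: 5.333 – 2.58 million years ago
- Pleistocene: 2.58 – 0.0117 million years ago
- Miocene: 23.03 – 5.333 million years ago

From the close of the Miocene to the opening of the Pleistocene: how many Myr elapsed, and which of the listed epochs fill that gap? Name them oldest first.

2.753 million years; Pliocene

End of Miocene = 5.333 Ma; start of Pleistocene = 2.58 Ma.
Gap = 5.333 − 2.58 = 2.753 Myr.
Epochs wholly inside 5.333–2.58 Ma: Pliocene (5.333–2.58).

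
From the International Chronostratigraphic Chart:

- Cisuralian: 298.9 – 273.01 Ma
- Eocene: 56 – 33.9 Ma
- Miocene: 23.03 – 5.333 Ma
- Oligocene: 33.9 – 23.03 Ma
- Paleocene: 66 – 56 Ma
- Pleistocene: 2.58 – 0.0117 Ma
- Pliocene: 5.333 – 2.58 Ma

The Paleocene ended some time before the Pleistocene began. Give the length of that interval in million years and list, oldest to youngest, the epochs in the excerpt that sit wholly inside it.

End of Paleocene = 56 Ma; start of Pleistocene = 2.58 Ma.
Gap = 56 − 2.58 = 53.42 Myr.
Epochs wholly inside 56–2.58 Ma: Eocene (56–33.9), Oligocene (33.9–23.03), Miocene (23.03–5.333), Pliocene (5.333–2.58).

53.42 million years; Eocene, Oligocene, Miocene, Pliocene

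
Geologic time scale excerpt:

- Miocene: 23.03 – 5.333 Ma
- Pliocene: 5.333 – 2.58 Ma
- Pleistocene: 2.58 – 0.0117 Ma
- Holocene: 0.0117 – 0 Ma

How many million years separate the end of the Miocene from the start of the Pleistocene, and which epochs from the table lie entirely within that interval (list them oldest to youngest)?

The Miocene closes at 5.333 Ma and the Pleistocene opens at 2.58 Ma, so the interval is 5.333 − 2.58 = 2.753 Myr.
An epoch fits inside if it starts at or after 5.333 Ma and ends at or before 2.58 Ma; oldest first that gives Pliocene.

2.753 million years; Pliocene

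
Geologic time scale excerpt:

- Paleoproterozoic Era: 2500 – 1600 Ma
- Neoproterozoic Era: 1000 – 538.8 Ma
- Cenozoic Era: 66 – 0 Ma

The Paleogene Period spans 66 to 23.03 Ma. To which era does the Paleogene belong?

The Paleogene (66–23.03 Ma) lies entirely within 66–0 Ma, the Cenozoic Era.

Cenozoic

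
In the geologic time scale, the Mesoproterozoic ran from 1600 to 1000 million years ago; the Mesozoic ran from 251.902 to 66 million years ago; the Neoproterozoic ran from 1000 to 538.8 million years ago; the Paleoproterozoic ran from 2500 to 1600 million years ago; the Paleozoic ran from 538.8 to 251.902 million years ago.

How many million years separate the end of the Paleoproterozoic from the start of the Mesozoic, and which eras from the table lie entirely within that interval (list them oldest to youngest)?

1348.098 million years; Mesoproterozoic, Neoproterozoic, Paleozoic

End of Paleoproterozoic = 1600 Ma; start of Mesozoic = 251.902 Ma.
Gap = 1600 − 251.902 = 1348.098 Myr.
Eras wholly inside 1600–251.902 Ma: Mesoproterozoic (1600–1000), Neoproterozoic (1000–538.8), Paleozoic (538.8–251.902).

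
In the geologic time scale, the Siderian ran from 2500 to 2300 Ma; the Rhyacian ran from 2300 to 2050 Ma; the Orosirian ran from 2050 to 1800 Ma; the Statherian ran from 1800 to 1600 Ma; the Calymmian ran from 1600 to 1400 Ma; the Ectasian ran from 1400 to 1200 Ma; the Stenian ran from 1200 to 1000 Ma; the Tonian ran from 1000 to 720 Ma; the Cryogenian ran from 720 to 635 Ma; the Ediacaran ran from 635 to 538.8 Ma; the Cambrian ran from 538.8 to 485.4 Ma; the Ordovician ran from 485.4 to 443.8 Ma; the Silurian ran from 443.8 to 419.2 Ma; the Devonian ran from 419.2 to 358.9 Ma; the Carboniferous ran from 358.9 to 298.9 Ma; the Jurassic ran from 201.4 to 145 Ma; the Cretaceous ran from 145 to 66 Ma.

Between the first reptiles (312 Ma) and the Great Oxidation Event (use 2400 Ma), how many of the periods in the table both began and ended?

13

2400 Ma sits inside the Siderian (2500–2300) and 312 Ma inside the Carboniferous (358.9–298.9); neither of those is wholly between the two dates.
The listed periods lying completely between them are Rhyacian, Orosirian, Statherian, Calymmian, Ectasian, Stenian, Tonian, Cryogenian, Ediacaran, Cambrian, Ordovician, Silurian, Devonian — 13 in all.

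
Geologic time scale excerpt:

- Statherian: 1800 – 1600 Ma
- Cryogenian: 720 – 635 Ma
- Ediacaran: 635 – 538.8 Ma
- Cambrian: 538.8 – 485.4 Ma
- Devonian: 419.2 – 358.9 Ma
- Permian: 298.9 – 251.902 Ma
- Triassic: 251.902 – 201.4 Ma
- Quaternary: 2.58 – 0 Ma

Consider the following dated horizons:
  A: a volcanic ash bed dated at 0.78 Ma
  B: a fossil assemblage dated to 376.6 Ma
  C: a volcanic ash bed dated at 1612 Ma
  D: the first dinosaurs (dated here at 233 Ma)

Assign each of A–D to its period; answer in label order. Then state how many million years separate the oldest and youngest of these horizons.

A — Quaternary; B — Devonian; C — Statherian; D — Triassic; span 1611.22 million years

A: 0.78 Ma lies in 2.58–0 Ma, so Quaternary.
B: 376.6 Ma lies in 419.2–358.9 Ma, so Devonian.
C: 1612 Ma lies in 1800–1600 Ma, so Statherian.
D: 233 Ma lies in 251.902–201.4 Ma, so Triassic.
Oldest = 1612 Ma, youngest = 0.78 Ma → span 1611.22 Myr.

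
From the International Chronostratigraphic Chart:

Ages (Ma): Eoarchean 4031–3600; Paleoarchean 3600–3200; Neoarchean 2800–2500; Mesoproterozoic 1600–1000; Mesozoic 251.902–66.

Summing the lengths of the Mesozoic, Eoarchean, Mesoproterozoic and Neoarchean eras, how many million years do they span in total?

1516.902 million years

Each duration: Mesozoic = 185.902; Eoarchean = 431; Mesoproterozoic = 600; Neoarchean = 300.
Sum: 185.902 + 431 + 600 + 300 = 1516.902 Myr.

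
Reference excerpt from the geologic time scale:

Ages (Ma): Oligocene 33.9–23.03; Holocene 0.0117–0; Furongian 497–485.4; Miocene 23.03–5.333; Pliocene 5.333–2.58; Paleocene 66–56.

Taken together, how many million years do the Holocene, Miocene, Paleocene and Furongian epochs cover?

39.3087 million years

Each duration: Holocene = 0.0117; Miocene = 17.697; Paleocene = 10; Furongian = 11.6.
Sum: 0.0117 + 17.697 + 10 + 11.6 = 39.3087 Myr.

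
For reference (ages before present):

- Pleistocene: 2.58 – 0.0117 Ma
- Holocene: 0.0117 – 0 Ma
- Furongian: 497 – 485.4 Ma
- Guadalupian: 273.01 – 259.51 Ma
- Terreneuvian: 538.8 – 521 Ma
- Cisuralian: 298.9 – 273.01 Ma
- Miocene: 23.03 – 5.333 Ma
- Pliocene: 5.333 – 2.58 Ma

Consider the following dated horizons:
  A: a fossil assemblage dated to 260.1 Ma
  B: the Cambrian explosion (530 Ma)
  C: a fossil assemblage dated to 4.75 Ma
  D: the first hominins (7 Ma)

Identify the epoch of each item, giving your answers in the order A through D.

Match each age against the start–end ranges in the excerpt: A = 260.1 Ma → Guadalupian (273.01–259.51); B = 530 Ma → Terreneuvian (538.8–521); C = 4.75 Ma → Pliocene (5.333–2.58); D = 7 Ma → Miocene (23.03–5.333).

A — Guadalupian; B — Terreneuvian; C — Pliocene; D — Miocene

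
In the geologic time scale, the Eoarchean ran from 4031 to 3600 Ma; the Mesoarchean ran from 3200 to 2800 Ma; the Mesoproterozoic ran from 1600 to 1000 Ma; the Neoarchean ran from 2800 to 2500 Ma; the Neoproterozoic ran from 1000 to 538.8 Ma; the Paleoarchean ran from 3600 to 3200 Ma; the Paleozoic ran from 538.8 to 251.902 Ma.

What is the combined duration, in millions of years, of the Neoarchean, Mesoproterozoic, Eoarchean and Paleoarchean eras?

Duration is start − end for each: (2800 − 2500) + (1600 − 1000) + (4031 − 3600) + (3600 − 3200).
That is 300 + 600 + 431 + 400, which totals 1731 million years.

1731 million years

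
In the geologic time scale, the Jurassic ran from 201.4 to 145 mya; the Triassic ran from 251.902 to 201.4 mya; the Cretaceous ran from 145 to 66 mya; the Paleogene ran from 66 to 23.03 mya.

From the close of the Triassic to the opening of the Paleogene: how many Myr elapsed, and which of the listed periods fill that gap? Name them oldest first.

End of Triassic = 201.4 Ma; start of Paleogene = 66 Ma.
Gap = 201.4 − 66 = 135.4 Myr.
Periods wholly inside 201.4–66 Ma: Jurassic (201.4–145), Cretaceous (145–66).

135.4 million years; Jurassic, Cretaceous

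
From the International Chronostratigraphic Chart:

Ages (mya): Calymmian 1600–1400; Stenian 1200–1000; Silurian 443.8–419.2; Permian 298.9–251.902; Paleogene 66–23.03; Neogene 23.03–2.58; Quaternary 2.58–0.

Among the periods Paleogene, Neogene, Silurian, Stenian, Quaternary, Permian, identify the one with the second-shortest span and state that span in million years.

Neogene, 20.45 million years

Durations: Paleogene 42.97; Neogene 20.45; Silurian 24.6; Stenian 200; Quaternary 2.58; Permian 46.998 Myr.
Sorted shortest-first: Quaternary (2.58), Neogene (20.45), Silurian (24.6), Paleogene (42.97), Permian (46.998), Stenian (200).
The second shortest is Neogene at 20.45 Myr.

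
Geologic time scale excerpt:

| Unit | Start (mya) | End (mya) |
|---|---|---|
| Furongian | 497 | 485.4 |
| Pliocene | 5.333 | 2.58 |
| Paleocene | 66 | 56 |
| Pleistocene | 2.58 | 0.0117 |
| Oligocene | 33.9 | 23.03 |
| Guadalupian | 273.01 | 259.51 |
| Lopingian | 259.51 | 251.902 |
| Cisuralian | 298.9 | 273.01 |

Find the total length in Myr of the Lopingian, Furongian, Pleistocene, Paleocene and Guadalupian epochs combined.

Duration is start − end for each: (259.51 − 251.902) + (497 − 485.4) + (2.58 − 0.0117) + (66 − 56) + (273.01 − 259.51).
That is 7.608 + 11.6 + 2.5683 + 10 + 13.5, which totals 45.2763 million years.

45.2763 million years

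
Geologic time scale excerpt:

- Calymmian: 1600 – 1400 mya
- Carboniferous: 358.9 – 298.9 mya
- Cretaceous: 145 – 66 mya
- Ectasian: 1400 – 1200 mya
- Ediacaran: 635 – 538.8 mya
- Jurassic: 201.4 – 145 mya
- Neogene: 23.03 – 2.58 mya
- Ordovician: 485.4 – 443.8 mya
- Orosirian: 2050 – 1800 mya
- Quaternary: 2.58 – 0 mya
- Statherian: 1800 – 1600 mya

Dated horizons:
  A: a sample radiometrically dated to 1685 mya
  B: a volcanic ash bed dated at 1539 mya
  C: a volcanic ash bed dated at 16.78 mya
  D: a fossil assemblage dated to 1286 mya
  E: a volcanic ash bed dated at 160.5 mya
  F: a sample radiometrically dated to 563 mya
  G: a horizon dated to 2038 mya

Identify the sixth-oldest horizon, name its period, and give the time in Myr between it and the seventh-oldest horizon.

Sorted oldest-first by Ma: G (2038), A (1685), B (1539), D (1286), F (563), E (160.5), C (16.78).
The sixth oldest is E at 160.5 Ma, which lies in 201.4–145 Ma: the Jurassic.
The seventh oldest is C at 16.78 Ma; separation = |160.5 − 16.78| = 143.72 Myr.

E, in the Jurassic; 143.72 million years to C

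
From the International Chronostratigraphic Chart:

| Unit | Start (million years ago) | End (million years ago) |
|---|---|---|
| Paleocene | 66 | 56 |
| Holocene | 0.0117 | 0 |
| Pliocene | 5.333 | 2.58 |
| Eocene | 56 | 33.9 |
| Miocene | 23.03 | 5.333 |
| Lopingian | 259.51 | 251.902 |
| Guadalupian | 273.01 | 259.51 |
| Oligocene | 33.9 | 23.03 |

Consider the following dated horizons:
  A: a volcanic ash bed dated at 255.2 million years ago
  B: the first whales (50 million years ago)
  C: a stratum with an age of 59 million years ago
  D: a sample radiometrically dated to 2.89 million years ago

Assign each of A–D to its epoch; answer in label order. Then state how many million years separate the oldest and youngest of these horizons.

A: 255.2 Ma lies in 259.51–251.902 Ma, so Lopingian.
B: 50 Ma lies in 56–33.9 Ma, so Eocene.
C: 59 Ma lies in 66–56 Ma, so Paleocene.
D: 2.89 Ma lies in 5.333–2.58 Ma, so Pliocene.
Oldest = 255.2 Ma, youngest = 2.89 Ma → span 252.31 Myr.

A — Lopingian; B — Eocene; C — Paleocene; D — Pliocene; span 252.31 million years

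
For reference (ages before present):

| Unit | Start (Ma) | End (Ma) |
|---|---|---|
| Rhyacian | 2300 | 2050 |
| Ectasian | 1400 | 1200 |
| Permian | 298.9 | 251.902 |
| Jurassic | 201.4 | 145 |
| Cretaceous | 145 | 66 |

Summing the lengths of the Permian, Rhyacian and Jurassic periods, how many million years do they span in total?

Duration is start − end for each: (298.9 − 251.902) + (2300 − 2050) + (201.4 − 145).
That is 46.998 + 250 + 56.4, which totals 353.398 million years.

353.398 million years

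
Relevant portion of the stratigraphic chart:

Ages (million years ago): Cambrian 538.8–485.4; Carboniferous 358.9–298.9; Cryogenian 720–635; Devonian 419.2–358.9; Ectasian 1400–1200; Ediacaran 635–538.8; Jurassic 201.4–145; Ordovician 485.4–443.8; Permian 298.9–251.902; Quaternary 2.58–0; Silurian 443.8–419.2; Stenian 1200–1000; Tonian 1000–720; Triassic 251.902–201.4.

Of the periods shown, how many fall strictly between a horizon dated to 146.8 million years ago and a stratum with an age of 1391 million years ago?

11

The older date is 1391 Ma and the younger is 146.8 Ma.
Periods with start < 1391 and end > 146.8 Ma: Stenian (1200–1000), Tonian (1000–720), Cryogenian (720–635), Ediacaran (635–538.8), Cambrian (538.8–485.4), Ordovician (485.4–443.8), Silurian (443.8–419.2), Devonian (419.2–358.9), Carboniferous (358.9–298.9), Permian (298.9–251.902), Triassic (251.902–201.4).
That is 11 complete periods.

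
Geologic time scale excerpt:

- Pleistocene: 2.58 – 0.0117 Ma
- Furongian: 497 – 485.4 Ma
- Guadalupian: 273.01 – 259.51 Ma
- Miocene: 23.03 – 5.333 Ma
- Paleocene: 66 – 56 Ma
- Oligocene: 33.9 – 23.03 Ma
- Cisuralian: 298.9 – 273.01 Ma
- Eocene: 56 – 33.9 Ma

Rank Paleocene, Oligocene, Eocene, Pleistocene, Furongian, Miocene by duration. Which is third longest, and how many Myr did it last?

Durations: Paleocene 10; Oligocene 10.87; Eocene 22.1; Pleistocene 2.5683; Furongian 11.6; Miocene 17.697 Myr.
Sorted longest-first: Eocene (22.1), Miocene (17.697), Furongian (11.6), Oligocene (10.87), Paleocene (10), Pleistocene (2.5683).
The third longest is Furongian at 11.6 Myr.

Furongian, 11.6 million years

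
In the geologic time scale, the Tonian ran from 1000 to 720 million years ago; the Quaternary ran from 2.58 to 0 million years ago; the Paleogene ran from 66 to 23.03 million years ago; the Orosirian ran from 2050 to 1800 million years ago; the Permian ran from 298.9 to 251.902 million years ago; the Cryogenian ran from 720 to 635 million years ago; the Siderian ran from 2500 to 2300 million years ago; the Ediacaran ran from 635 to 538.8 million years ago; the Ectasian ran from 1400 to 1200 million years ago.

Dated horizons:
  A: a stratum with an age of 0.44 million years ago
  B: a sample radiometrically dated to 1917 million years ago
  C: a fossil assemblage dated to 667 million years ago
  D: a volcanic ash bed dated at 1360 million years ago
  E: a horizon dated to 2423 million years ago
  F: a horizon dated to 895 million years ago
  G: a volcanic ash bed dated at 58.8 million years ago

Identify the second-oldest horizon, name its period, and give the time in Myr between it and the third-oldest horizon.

Sorted oldest-first by Ma: E (2423), B (1917), D (1360), F (895), C (667), G (58.8), A (0.44).
The second oldest is B at 1917 Ma, which lies in 2050–1800 Ma: the Orosirian.
The third oldest is D at 1360 Ma; separation = |1917 − 1360| = 557 Myr.

B, in the Orosirian; 557 million years to D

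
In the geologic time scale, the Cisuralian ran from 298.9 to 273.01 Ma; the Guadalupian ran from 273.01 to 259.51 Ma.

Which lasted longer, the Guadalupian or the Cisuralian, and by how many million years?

Guadalupian: 273.01 − 259.51 = 13.5 Myr.
Cisuralian: 298.9 − 273.01 = 25.89 Myr.
Difference: 25.89 − 13.5 = 12.39 Myr, so the Cisuralian was longer.

Cisuralian, by 12.39 million years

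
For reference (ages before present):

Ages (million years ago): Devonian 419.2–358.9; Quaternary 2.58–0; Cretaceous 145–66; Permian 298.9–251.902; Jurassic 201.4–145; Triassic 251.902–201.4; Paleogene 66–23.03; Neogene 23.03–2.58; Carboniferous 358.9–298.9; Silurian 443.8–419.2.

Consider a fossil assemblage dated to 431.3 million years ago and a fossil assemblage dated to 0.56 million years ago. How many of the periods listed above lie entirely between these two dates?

The older date is 431.3 Ma and the younger is 0.56 Ma.
Periods with start < 431.3 and end > 0.56 Ma: Devonian (419.2–358.9), Carboniferous (358.9–298.9), Permian (298.9–251.902), Triassic (251.902–201.4), Jurassic (201.4–145), Cretaceous (145–66), Paleogene (66–23.03), Neogene (23.03–2.58).
That is 8 complete periods.

8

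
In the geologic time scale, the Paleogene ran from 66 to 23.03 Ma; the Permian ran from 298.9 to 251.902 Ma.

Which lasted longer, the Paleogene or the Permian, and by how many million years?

Paleogene: 66 − 23.03 = 42.97 Myr.
Permian: 298.9 − 251.902 = 46.998 Myr.
Difference: 46.998 − 42.97 = 4.028 Myr, so the Permian was longer.

Permian, by 4.028 million years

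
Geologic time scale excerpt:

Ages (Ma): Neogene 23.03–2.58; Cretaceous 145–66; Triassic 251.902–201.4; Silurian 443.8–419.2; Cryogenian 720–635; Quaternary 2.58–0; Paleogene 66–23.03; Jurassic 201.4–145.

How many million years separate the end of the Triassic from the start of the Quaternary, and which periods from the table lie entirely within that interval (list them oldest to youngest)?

198.82 million years; Jurassic, Cretaceous, Paleogene, Neogene

End of Triassic = 201.4 Ma; start of Quaternary = 2.58 Ma.
Gap = 201.4 − 2.58 = 198.82 Myr.
Periods wholly inside 201.4–2.58 Ma: Jurassic (201.4–145), Cretaceous (145–66), Paleogene (66–23.03), Neogene (23.03–2.58).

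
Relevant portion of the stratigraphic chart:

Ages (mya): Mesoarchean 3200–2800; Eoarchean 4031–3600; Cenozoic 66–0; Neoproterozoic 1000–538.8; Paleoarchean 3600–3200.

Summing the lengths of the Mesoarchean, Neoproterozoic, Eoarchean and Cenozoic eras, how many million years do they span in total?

1358.2 million years

Duration is start − end for each: (3200 − 2800) + (1000 − 538.8) + (4031 − 3600) + (66 − 0).
That is 400 + 461.2 + 431 + 66, which totals 1358.2 million years.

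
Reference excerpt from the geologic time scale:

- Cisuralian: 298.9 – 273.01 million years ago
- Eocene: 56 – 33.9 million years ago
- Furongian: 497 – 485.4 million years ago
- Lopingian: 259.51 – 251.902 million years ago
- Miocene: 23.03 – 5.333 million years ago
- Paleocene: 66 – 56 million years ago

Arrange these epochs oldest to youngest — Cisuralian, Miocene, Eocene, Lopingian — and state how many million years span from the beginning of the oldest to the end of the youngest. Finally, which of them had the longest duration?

Start ages (Ma): Cisuralian 298.9, Lopingian 259.51, Eocene 56, Miocene 23.03.
Ordered oldest to youngest: Cisuralian, Lopingian, Eocene, Miocene.
Span = 298.9 − 5.333 = 293.567 Myr.
Durations: Eocene 22.1, Cisuralian 25.89, Miocene 17.697, Lopingian 7.608 → longest is Cisuralian (25.89 Myr).

Cisuralian, Lopingian, Eocene, Miocene; total span 293.567 Myr; longest is Cisuralian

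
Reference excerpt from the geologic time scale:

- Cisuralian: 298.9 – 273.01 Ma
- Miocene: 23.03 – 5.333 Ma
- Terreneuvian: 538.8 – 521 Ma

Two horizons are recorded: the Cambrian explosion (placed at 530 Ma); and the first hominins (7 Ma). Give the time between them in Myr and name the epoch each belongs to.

Elapsed time: 530 − 7 = 523 Myr.
530 Ma lies within 538.8–521 Ma: Terreneuvian.
7 Ma lies within 23.03–5.333 Ma: Miocene.

523 million years apart; the first in the Terreneuvian, the second in the Miocene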